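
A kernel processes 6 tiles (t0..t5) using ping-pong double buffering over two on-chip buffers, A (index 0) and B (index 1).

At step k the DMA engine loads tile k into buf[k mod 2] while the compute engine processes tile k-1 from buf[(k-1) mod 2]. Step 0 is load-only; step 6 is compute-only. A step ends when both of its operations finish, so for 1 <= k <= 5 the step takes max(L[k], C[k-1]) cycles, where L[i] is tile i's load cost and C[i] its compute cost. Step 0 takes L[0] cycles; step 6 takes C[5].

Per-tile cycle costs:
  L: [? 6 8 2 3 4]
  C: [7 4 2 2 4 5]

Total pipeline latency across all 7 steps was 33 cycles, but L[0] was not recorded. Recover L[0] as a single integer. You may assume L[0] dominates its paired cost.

L[0] = 4

step 0 = dur = L[0]=? = L[0]  (unknown; binding)
step 1 = dur = max(L[1]=6, C[0]=7) = 7
step 2 = dur = max(L[2]=8, C[1]=4) = 8
step 3 = dur = max(L[3]=2, C[2]=2) = 2
step 4 = dur = max(L[4]=3, C[3]=2) = 3
step 5 = dur = max(L[5]=4, C[4]=4) = 4
step 6 = dur = C[5]=5 = 5
sum of known step durations = 29
dur[0] = total - known = 33 - 29 = 4
L[0] is the binding max in step 0, so L[0] = dur[0] = 4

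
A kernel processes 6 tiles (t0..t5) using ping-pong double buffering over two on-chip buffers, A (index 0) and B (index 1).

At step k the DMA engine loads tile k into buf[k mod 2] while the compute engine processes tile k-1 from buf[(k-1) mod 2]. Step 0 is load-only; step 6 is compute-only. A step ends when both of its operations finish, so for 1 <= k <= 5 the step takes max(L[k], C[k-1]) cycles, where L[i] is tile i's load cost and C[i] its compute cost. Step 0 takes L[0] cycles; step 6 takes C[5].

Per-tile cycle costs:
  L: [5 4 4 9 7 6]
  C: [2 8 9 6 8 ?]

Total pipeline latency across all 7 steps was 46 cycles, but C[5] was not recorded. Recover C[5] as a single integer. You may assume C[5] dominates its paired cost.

step 0 → dur = L[0]=5 = 5
step 1 → dur = max(L[1]=4, C[0]=2) = 4
step 2 → dur = max(L[2]=4, C[1]=8) = 8
step 3 → dur = max(L[3]=9, C[2]=9) = 9
step 4 → dur = max(L[4]=7, C[3]=6) = 7
step 5 → dur = max(L[5]=6, C[4]=8) = 8
step 6 → dur = C[5]=? = C[5]  (unknown; binding)
sum of known step durations = 41
dur[6] = total - known = 46 - 41 = 5
C[5] is the binding max in step 6, so C[5] = dur[6] = 5

C[5] = 5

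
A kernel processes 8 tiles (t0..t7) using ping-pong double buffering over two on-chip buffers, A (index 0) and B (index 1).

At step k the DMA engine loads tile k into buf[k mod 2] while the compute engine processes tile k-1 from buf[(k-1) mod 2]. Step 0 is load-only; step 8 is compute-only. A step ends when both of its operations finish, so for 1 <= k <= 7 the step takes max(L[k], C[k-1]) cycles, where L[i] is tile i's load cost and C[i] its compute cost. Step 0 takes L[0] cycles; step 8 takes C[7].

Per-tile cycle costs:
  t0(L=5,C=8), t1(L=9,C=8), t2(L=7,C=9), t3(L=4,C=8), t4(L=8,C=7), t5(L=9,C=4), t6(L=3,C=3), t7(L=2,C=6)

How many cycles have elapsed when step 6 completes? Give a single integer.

end_cycle[6] = 52

  0. 5=5c; end=5; A:t0 B:-
  1. max(9,8)=9c; end=14; A:t0 B:t1
  2. max(7,8)=8c; end=22; A:t2 B:t1
  3. max(4,9)=9c; end=31; A:t2 B:t3
  4. max(8,8)=8c; end=39; A:t4 B:t3
  5. max(9,7)=9c; end=48; A:t4 B:t5
  6. max(3,4)=4c; end=52; A:t6 B:t5
  7. max(2,3)=3c; end=55; A:t6 B:t7
  8. 6=6c; end=61; A:t6 B:t7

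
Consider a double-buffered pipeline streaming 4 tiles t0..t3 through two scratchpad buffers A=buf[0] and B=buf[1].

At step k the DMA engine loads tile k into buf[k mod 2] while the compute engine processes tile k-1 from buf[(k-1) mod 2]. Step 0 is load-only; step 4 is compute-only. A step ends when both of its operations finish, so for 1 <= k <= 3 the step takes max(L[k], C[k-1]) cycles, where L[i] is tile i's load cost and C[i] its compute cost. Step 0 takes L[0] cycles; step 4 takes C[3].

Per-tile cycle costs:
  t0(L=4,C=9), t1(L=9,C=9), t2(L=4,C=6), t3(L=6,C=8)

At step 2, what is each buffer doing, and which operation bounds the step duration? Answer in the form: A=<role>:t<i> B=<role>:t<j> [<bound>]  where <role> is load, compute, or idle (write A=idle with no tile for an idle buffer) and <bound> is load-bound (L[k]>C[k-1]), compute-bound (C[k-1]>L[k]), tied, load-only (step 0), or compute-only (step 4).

k=0 load=t0/4c comp=- wait=4 total=4
k=1 load=t1/9c comp=t0/9c wait=9 total=13
k=2 load=t2/4c comp=t1/9c wait=9 total=22
k=3 load=t3/6c comp=t2/6c wait=6 total=28
k=4 load=- comp=t3/8c wait=8 total=36

step 2: A=load:t2 B=compute:t1 [compute-bound]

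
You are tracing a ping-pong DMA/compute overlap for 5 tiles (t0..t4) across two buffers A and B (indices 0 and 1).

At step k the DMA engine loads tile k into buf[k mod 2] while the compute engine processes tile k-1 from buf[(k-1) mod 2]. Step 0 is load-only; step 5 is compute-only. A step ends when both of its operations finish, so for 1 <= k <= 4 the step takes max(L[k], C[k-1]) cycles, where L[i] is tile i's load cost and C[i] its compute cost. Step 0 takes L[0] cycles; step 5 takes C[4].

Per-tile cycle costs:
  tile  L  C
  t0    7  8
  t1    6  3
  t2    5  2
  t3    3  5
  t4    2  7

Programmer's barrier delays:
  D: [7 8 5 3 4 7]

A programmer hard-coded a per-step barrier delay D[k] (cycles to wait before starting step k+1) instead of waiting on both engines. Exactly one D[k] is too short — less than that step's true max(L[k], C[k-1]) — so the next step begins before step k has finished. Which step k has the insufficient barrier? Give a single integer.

k=0 barrier L[0]=7→7c, D[0]=7 ok
k=1 barrier max(L[1]=6,C[0]=8)→8c, D[1]=8 ok
k=2 barrier max(L[2]=5,C[1]=3)→5c, D[2]=5 ok
k=3 barrier max(L[3]=3,C[2]=2)→3c, D[3]=3 ok
k=4 barrier max(L[4]=2,C[3]=5)→5c, D[4]=4 SHORT
k=5 barrier C[4]=7→7c, D[5]=7 ok

hazard at step 4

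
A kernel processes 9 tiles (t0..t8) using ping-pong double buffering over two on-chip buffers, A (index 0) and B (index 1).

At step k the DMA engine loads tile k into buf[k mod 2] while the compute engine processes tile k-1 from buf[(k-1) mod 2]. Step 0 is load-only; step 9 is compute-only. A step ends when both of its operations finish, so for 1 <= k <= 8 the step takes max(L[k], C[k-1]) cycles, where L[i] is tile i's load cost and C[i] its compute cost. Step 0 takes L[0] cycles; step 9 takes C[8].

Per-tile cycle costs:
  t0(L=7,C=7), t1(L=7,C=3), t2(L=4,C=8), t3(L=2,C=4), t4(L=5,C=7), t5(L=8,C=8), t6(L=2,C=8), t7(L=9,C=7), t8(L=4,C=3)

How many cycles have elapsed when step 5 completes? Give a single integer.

end_cycle[5] = 39

[0] DMA t0→A (7c) ∥ CU idle ⇒ 7c, clock 7
[1] DMA t1→B (7c) ∥ CU A:t0 (7c) ⇒ 7c, clock 14
[2] DMA t2→A (4c) ∥ CU B:t1 (3c) ⇒ 4c, clock 18
[3] DMA t3→B (2c) ∥ CU A:t2 (8c) ⇒ 8c, clock 26
[4] DMA t4→A (5c) ∥ CU B:t3 (4c) ⇒ 5c, clock 31
[5] DMA t5→B (8c) ∥ CU A:t4 (7c) ⇒ 8c, clock 39
[6] DMA t6→A (2c) ∥ CU B:t5 (8c) ⇒ 8c, clock 47
[7] DMA t7→B (9c) ∥ CU A:t6 (8c) ⇒ 9c, clock 56
[8] DMA t8→A (4c) ∥ CU B:t7 (7c) ⇒ 7c, clock 63
[9] DMA idle ∥ CU A:t8 (3c) ⇒ 3c, clock 66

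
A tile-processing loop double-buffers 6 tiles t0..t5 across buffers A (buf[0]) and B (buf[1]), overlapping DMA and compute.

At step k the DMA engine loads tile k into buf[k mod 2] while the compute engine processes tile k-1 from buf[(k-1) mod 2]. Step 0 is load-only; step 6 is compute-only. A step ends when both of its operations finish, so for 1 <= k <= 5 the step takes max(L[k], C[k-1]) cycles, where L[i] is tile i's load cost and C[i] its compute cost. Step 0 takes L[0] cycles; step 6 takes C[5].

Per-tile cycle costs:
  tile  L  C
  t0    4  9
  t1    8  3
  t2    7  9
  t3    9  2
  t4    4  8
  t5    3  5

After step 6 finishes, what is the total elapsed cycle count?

[0] DMA t0→A (4c) ∥ CU idle ⇒ 4c, clock 4
[1] DMA t1→B (8c) ∥ CU A:t0 (9c) ⇒ 9c, clock 13
[2] DMA t2→A (7c) ∥ CU B:t1 (3c) ⇒ 7c, clock 20
[3] DMA t3→B (9c) ∥ CU A:t2 (9c) ⇒ 9c, clock 29
[4] DMA t4→A (4c) ∥ CU B:t3 (2c) ⇒ 4c, clock 33
[5] DMA t5→B (3c) ∥ CU A:t4 (8c) ⇒ 8c, clock 41
[6] DMA idle ∥ CU B:t5 (5c) ⇒ 5c, clock 46

end_cycle[6] = 46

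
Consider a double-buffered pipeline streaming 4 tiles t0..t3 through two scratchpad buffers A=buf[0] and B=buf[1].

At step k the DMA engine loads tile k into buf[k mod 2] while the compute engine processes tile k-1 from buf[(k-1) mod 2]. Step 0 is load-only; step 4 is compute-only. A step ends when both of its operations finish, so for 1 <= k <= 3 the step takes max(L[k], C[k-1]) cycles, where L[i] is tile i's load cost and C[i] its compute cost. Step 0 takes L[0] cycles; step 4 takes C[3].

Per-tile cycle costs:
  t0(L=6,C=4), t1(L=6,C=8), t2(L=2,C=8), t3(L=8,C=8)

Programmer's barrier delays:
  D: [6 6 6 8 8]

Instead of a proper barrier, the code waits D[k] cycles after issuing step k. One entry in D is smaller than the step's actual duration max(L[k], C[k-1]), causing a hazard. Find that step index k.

hazard at step 2

step 0: need L[0]=6 = 6; D[0]=6 ok
step 1: need max(L[1]=6,C[0]=4) = 6; D[1]=6 ok
step 2: need max(L[2]=2,C[1]=8) = 8; D[2]=6 SHORT
step 3: need max(L[3]=8,C[2]=8) = 8; D[3]=8 ok
step 4: need C[3]=8 = 8; D[4]=8 ok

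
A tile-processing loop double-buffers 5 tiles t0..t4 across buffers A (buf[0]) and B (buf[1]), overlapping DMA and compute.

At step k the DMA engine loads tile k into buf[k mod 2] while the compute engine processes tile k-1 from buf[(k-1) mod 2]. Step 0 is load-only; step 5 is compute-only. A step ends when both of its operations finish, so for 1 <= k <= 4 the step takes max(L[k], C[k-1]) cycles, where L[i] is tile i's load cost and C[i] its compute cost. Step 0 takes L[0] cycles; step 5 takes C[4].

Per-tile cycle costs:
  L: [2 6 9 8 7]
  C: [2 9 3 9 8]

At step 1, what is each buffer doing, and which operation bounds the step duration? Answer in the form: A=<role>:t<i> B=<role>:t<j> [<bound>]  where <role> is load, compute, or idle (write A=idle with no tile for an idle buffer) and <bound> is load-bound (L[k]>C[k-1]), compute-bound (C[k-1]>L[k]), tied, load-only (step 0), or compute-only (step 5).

step 0: L[0]=2 → dur=2, Σ=2 | A=load:t0 B=idle [load-only]
step 1: L[1]=6 C[0]=2 → dur=6, Σ=8 | A=compute:t0 B=load:t1 [load-bound]
step 2: L[2]=9 C[1]=9 → dur=9, Σ=17 | A=load:t2 B=compute:t1 [tied]
step 3: L[3]=8 C[2]=3 → dur=8, Σ=25 | A=compute:t2 B=load:t3 [load-bound]
step 4: L[4]=7 C[3]=9 → dur=9, Σ=34 | A=load:t4 B=compute:t3 [compute-bound]
step 5: C[4]=8 → dur=8, Σ=42 | A=compute:t4 B=idle [compute-only]

step 1: A=compute:t0 B=load:t1 [load-bound]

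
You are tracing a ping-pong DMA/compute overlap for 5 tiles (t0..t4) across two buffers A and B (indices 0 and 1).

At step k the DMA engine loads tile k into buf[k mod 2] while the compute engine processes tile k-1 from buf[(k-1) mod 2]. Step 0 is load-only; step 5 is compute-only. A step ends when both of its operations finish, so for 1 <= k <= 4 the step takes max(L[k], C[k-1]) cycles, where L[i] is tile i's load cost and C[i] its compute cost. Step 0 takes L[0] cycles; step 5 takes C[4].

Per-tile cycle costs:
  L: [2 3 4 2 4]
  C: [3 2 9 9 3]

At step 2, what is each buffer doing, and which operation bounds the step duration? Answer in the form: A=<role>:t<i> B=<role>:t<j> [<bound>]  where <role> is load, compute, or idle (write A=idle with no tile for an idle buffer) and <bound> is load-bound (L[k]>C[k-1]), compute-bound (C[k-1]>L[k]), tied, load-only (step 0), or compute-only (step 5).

step 2: A=load:t2 B=compute:t1 [load-bound]

k=0 load=t0/2c comp=- wait=2 total=2
k=1 load=t1/3c comp=t0/3c wait=3 total=5
k=2 load=t2/4c comp=t1/2c wait=4 total=9
k=3 load=t3/2c comp=t2/9c wait=9 total=18
k=4 load=t4/4c comp=t3/9c wait=9 total=27
k=5 load=- comp=t4/3c wait=3 total=30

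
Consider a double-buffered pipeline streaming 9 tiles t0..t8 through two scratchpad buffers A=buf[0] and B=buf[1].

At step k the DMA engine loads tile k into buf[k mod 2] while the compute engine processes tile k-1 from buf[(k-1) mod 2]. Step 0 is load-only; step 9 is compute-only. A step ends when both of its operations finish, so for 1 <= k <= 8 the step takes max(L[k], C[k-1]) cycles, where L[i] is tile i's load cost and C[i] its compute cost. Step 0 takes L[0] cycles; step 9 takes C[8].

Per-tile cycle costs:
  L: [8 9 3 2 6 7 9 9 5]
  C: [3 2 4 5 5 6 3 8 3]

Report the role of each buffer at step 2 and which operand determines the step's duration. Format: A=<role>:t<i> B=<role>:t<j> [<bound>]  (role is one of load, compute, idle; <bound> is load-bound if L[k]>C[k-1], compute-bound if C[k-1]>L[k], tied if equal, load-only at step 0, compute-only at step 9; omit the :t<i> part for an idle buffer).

step 2: A=load:t2 B=compute:t1 [load-bound]

k=0 load=t0/8c comp=- wait=8 total=8
k=1 load=t1/9c comp=t0/3c wait=9 total=17
k=2 load=t2/3c comp=t1/2c wait=3 total=20
k=3 load=t3/2c comp=t2/4c wait=4 total=24
k=4 load=t4/6c comp=t3/5c wait=6 total=30
k=5 load=t5/7c comp=t4/5c wait=7 total=37
k=6 load=t6/9c comp=t5/6c wait=9 total=46
k=7 load=t7/9c comp=t6/3c wait=9 total=55
k=8 load=t8/5c comp=t7/8c wait=8 total=63
k=9 load=- comp=t8/3c wait=3 total=66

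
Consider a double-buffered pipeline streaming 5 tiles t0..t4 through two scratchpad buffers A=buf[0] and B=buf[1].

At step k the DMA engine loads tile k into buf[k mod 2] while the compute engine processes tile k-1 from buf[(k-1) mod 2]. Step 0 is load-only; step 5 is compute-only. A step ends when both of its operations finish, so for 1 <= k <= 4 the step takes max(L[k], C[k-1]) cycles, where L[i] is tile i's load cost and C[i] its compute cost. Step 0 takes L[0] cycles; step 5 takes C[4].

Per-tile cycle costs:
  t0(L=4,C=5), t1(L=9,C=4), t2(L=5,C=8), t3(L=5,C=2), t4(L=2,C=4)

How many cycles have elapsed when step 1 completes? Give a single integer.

k=0 load=t0/4c comp=- wait=4 total=4
k=1 load=t1/9c comp=t0/5c wait=9 total=13
k=2 load=t2/5c comp=t1/4c wait=5 total=18
k=3 load=t3/5c comp=t2/8c wait=8 total=26
k=4 load=t4/2c comp=t3/2c wait=2 total=28
k=5 load=- comp=t4/4c wait=4 total=32

end_cycle[1] = 13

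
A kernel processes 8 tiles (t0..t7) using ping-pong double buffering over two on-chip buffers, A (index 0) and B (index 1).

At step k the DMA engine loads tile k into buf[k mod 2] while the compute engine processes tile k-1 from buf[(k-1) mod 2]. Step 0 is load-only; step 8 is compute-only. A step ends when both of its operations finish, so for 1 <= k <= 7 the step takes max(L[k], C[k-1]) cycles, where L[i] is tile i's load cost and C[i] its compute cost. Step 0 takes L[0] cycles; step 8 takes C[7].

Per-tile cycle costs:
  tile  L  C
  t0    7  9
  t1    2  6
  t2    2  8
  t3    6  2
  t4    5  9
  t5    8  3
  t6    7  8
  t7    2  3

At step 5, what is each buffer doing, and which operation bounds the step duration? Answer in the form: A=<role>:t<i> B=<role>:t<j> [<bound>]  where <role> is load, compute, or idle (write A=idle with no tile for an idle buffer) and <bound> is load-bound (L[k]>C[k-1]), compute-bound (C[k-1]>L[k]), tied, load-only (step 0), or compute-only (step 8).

step 0: L[0]=7 → dur=7, Σ=7 | A=load:t0 B=idle [load-only]
step 1: L[1]=2 C[0]=9 → dur=9, Σ=16 | A=compute:t0 B=load:t1 [compute-bound]
step 2: L[2]=2 C[1]=6 → dur=6, Σ=22 | A=load:t2 B=compute:t1 [compute-bound]
step 3: L[3]=6 C[2]=8 → dur=8, Σ=30 | A=compute:t2 B=load:t3 [compute-bound]
step 4: L[4]=5 C[3]=2 → dur=5, Σ=35 | A=load:t4 B=compute:t3 [load-bound]
step 5: L[5]=8 C[4]=9 → dur=9, Σ=44 | A=compute:t4 B=load:t5 [compute-bound]
step 6: L[6]=7 C[5]=3 → dur=7, Σ=51 | A=load:t6 B=compute:t5 [load-bound]
step 7: L[7]=2 C[6]=8 → dur=8, Σ=59 | A=compute:t6 B=load:t7 [compute-bound]
step 8: C[7]=3 → dur=3, Σ=62 | A=idle B=compute:t7 [compute-only]

step 5: A=compute:t4 B=load:t5 [compute-bound]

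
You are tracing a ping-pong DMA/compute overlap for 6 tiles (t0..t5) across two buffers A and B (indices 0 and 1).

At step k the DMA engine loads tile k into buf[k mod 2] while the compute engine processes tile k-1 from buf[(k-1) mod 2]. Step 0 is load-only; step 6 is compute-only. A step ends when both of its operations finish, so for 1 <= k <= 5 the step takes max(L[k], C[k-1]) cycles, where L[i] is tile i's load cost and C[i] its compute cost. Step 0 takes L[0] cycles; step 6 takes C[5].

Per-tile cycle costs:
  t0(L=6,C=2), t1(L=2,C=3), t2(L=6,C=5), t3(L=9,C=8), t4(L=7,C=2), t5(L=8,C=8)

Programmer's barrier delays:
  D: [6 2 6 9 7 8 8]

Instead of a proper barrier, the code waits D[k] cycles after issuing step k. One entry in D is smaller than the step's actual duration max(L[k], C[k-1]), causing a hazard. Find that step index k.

hazard at step 4

[0] required=L[0]=6=6 vs D=6 ok
[1] required=max(L[1]=2,C[0]=2)=2 vs D=2 ok
[2] required=max(L[2]=6,C[1]=3)=6 vs D=6 ok
[3] required=max(L[3]=9,C[2]=5)=9 vs D=9 ok
[4] required=max(L[4]=7,C[3]=8)=8 vs D=7 SHORT
[5] required=max(L[5]=8,C[4]=2)=8 vs D=8 ok
[6] required=C[5]=8=8 vs D=8 ok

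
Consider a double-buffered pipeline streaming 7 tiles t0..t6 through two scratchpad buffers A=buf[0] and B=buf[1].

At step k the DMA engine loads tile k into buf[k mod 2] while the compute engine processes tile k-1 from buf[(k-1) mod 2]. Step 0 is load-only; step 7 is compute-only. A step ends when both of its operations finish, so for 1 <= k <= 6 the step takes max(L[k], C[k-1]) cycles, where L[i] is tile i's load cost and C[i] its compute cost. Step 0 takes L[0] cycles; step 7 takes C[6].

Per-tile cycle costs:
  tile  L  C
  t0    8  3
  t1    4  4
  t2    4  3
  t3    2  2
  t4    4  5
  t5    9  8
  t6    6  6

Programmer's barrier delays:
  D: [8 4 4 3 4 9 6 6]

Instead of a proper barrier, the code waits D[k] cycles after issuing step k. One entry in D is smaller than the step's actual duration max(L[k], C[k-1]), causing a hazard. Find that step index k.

hazard at step 6

k=0 barrier L[0]=8→8c, D[0]=8 ok
k=1 barrier max(L[1]=4,C[0]=3)→4c, D[1]=4 ok
k=2 barrier max(L[2]=4,C[1]=4)→4c, D[2]=4 ok
k=3 barrier max(L[3]=2,C[2]=3)→3c, D[3]=3 ok
k=4 barrier max(L[4]=4,C[3]=2)→4c, D[4]=4 ok
k=5 barrier max(L[5]=9,C[4]=5)→9c, D[5]=9 ok
k=6 barrier max(L[6]=6,C[5]=8)→8c, D[6]=6 SHORT
k=7 barrier C[6]=6→6c, D[7]=6 ok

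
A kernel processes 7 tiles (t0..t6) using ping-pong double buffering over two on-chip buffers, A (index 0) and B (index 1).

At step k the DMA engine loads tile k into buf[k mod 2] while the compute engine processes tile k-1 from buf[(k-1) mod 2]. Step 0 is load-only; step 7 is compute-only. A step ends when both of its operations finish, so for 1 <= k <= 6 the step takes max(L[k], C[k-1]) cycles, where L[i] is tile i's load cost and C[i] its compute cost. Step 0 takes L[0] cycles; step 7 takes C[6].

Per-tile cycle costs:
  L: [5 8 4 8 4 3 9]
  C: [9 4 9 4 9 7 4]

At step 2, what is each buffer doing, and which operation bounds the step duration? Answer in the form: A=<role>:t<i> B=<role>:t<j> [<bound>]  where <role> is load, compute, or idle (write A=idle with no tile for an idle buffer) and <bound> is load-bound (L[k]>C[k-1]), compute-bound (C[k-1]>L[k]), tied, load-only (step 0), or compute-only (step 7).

step 2: A=load:t2 B=compute:t1 [tied]

  0. 5=5c; end=5; A:t0 B:-
  1. max(8,9)=9c; end=14; A:t0 B:t1
  2. max(4,4)=4c; end=18; A:t2 B:t1
  3. max(8,9)=9c; end=27; A:t2 B:t3
  4. max(4,4)=4c; end=31; A:t4 B:t3
  5. max(3,9)=9c; end=40; A:t4 B:t5
  6. max(9,7)=9c; end=49; A:t6 B:t5
  7. 4=4c; end=53; A:t6 B:t5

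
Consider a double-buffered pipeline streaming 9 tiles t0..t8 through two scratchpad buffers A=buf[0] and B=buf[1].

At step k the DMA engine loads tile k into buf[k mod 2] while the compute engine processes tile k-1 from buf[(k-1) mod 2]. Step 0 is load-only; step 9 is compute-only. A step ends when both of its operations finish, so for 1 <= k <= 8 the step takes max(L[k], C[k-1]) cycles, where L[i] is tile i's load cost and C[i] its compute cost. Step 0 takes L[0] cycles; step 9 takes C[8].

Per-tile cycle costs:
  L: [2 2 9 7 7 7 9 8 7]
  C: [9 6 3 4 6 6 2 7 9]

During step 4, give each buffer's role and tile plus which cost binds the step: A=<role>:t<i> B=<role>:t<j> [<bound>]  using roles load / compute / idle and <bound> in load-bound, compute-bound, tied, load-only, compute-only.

step 4: A=load:t4 B=compute:t3 [load-bound]

[0] DMA t0→A (2c) ∥ CU idle ⇒ 2c, clock 2
[1] DMA t1→B (2c) ∥ CU A:t0 (9c) ⇒ 9c, clock 11
[2] DMA t2→A (9c) ∥ CU B:t1 (6c) ⇒ 9c, clock 20
[3] DMA t3→B (7c) ∥ CU A:t2 (3c) ⇒ 7c, clock 27
[4] DMA t4→A (7c) ∥ CU B:t3 (4c) ⇒ 7c, clock 34
[5] DMA t5→B (7c) ∥ CU A:t4 (6c) ⇒ 7c, clock 41
[6] DMA t6→A (9c) ∥ CU B:t5 (6c) ⇒ 9c, clock 50
[7] DMA t7→B (8c) ∥ CU A:t6 (2c) ⇒ 8c, clock 58
[8] DMA t8→A (7c) ∥ CU B:t7 (7c) ⇒ 7c, clock 65
[9] DMA idle ∥ CU A:t8 (9c) ⇒ 9c, clock 74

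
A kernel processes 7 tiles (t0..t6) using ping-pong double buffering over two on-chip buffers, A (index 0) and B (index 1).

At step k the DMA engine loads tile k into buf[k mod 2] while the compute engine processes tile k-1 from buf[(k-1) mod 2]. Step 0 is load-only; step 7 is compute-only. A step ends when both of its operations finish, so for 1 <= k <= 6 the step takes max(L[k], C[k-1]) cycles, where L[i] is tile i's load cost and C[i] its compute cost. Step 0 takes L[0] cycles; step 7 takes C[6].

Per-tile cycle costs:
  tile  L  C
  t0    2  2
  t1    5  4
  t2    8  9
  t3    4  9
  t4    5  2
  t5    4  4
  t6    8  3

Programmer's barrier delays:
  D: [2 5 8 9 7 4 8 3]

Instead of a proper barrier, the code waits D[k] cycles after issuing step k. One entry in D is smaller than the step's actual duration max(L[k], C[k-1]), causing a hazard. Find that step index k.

hazard at step 4

[0] required=L[0]=2=2 vs D=2 ok
[1] required=max(L[1]=5,C[0]=2)=5 vs D=5 ok
[2] required=max(L[2]=8,C[1]=4)=8 vs D=8 ok
[3] required=max(L[3]=4,C[2]=9)=9 vs D=9 ok
[4] required=max(L[4]=5,C[3]=9)=9 vs D=7 SHORT
[5] required=max(L[5]=4,C[4]=2)=4 vs D=4 ok
[6] required=max(L[6]=8,C[5]=4)=8 vs D=8 ok
[7] required=C[6]=3=3 vs D=3 ok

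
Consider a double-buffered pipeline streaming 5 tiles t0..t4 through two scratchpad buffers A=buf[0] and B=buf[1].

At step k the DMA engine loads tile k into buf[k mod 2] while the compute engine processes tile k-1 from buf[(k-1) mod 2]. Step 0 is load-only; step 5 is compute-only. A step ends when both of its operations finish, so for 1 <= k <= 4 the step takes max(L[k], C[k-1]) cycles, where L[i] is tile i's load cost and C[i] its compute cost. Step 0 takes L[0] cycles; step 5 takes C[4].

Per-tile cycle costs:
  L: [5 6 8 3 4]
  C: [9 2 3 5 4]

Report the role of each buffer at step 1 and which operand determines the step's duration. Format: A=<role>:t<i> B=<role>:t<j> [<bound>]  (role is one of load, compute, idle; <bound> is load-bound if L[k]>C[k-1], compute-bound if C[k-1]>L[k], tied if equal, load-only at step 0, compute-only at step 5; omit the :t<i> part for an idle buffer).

k=0 load=t0/5c comp=- wait=5 total=5
k=1 load=t1/6c comp=t0/9c wait=9 total=14
k=2 load=t2/8c comp=t1/2c wait=8 total=22
k=3 load=t3/3c comp=t2/3c wait=3 total=25
k=4 load=t4/4c comp=t3/5c wait=5 total=30
k=5 load=- comp=t4/4c wait=4 total=34

step 1: A=compute:t0 B=load:t1 [compute-bound]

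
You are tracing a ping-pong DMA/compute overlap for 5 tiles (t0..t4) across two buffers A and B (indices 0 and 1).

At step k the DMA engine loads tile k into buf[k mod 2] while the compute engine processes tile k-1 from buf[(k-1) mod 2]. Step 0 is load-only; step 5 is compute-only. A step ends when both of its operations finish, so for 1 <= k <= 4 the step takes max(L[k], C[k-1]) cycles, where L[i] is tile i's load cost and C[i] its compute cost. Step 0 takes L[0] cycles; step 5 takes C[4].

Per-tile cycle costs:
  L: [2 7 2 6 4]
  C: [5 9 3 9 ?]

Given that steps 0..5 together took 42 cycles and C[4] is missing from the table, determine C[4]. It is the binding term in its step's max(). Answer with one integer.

C[4] = 9

step 0 | dur = L[0]=2 = 2
step 1 | dur = max(L[1]=7, C[0]=5) = 7
step 2 | dur = max(L[2]=2, C[1]=9) = 9
step 3 | dur = max(L[3]=6, C[2]=3) = 6
step 4 | dur = max(L[4]=4, C[3]=9) = 9
step 5 | dur = C[4]=? = C[4]  (unknown; binding)
sum of known step durations = 33
dur[5] = total - known = 42 - 33 = 9
C[4] is the binding max in step 5, so C[4] = dur[5] = 9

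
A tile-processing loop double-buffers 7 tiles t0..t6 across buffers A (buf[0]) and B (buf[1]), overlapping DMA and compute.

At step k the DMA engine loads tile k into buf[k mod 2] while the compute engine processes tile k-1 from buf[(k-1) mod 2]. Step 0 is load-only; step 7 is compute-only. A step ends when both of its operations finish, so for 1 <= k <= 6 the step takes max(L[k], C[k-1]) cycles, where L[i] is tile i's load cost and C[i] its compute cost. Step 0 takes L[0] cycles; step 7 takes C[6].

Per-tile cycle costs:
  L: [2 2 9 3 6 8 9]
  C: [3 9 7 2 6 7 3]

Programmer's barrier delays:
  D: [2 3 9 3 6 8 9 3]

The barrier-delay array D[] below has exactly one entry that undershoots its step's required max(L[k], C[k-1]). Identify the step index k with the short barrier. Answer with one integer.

step 0: need L[0]=2 = 2; D[0]=2 ok
step 1: need max(L[1]=2,C[0]=3) = 3; D[1]=3 ok
step 2: need max(L[2]=9,C[1]=9) = 9; D[2]=9 ok
step 3: need max(L[3]=3,C[2]=7) = 7; D[3]=3 SHORT
step 4: need max(L[4]=6,C[3]=2) = 6; D[4]=6 ok
step 5: need max(L[5]=8,C[4]=6) = 8; D[5]=8 ok
step 6: need max(L[6]=9,C[5]=7) = 9; D[6]=9 ok
step 7: need C[6]=3 = 3; D[7]=3 ok

hazard at step 3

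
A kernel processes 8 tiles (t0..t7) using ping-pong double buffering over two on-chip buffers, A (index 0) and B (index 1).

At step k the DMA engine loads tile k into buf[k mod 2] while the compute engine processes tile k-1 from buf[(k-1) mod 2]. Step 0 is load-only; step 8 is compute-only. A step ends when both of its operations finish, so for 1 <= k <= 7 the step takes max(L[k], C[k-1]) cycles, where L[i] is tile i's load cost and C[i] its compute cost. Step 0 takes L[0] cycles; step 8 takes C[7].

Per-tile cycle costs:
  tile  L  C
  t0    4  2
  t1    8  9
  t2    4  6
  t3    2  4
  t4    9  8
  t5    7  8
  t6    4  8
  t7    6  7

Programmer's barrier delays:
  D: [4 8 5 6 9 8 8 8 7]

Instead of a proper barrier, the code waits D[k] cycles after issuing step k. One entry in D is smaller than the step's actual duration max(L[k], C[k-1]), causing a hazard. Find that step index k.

hazard at step 2

k=0 barrier L[0]=4→4c, D[0]=4 ok
k=1 barrier max(L[1]=8,C[0]=2)→8c, D[1]=8 ok
k=2 barrier max(L[2]=4,C[1]=9)→9c, D[2]=5 SHORT
k=3 barrier max(L[3]=2,C[2]=6)→6c, D[3]=6 ok
k=4 barrier max(L[4]=9,C[3]=4)→9c, D[4]=9 ok
k=5 barrier max(L[5]=7,C[4]=8)→8c, D[5]=8 ok
k=6 barrier max(L[6]=4,C[5]=8)→8c, D[6]=8 ok
k=7 barrier max(L[7]=6,C[6]=8)→8c, D[7]=8 ok
k=8 barrier C[7]=7→7c, D[8]=7 ok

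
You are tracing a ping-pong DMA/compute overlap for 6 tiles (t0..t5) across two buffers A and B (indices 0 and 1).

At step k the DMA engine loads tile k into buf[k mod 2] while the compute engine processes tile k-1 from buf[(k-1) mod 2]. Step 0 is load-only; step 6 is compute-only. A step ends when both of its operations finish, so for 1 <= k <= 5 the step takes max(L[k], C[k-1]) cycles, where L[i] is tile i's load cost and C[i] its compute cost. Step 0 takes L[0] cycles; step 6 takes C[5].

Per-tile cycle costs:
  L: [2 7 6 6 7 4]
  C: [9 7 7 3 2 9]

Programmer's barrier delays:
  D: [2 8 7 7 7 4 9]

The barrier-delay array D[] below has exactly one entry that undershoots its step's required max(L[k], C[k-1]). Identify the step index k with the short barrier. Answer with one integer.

step 0: need L[0]=2 = 2; D[0]=2 ok
step 1: need max(L[1]=7,C[0]=9) = 9; D[1]=8 SHORT
step 2: need max(L[2]=6,C[1]=7) = 7; D[2]=7 ok
step 3: need max(L[3]=6,C[2]=7) = 7; D[3]=7 ok
step 4: need max(L[4]=7,C[3]=3) = 7; D[4]=7 ok
step 5: need max(L[5]=4,C[4]=2) = 4; D[5]=4 ok
step 6: need C[5]=9 = 9; D[6]=9 ok

hazard at step 1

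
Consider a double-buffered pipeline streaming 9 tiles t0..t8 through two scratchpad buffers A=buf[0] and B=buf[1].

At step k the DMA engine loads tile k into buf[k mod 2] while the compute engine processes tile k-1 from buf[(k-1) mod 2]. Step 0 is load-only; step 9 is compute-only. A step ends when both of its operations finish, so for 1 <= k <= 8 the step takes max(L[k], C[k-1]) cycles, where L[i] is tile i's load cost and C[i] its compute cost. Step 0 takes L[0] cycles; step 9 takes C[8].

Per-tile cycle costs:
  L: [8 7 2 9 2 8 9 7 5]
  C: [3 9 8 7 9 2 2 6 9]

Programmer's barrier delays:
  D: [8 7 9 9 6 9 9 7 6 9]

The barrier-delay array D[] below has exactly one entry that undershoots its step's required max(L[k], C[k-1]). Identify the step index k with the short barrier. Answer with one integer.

hazard at step 4

[0] required=L[0]=8=8 vs D=8 ok
[1] required=max(L[1]=7,C[0]=3)=7 vs D=7 ok
[2] required=max(L[2]=2,C[1]=9)=9 vs D=9 ok
[3] required=max(L[3]=9,C[2]=8)=9 vs D=9 ok
[4] required=max(L[4]=2,C[3]=7)=7 vs D=6 SHORT
[5] required=max(L[5]=8,C[4]=9)=9 vs D=9 ok
[6] required=max(L[6]=9,C[5]=2)=9 vs D=9 ok
[7] required=max(L[7]=7,C[6]=2)=7 vs D=7 ok
[8] required=max(L[8]=5,C[7]=6)=6 vs D=6 ok
[9] required=C[8]=9=9 vs D=9 ok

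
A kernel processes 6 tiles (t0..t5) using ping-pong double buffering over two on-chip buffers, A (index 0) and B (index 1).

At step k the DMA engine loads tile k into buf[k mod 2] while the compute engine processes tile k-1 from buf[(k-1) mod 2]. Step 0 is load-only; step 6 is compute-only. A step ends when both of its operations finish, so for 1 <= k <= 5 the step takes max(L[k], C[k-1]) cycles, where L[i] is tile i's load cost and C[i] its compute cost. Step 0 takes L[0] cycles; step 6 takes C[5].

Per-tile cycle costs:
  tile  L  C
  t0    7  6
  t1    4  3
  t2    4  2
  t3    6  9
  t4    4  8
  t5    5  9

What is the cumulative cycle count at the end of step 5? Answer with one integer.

end_cycle[5] = 40

[0] DMA t0→A (7c) ∥ CU idle ⇒ 7c, clock 7
[1] DMA t1→B (4c) ∥ CU A:t0 (6c) ⇒ 6c, clock 13
[2] DMA t2→A (4c) ∥ CU B:t1 (3c) ⇒ 4c, clock 17
[3] DMA t3→B (6c) ∥ CU A:t2 (2c) ⇒ 6c, clock 23
[4] DMA t4→A (4c) ∥ CU B:t3 (9c) ⇒ 9c, clock 32
[5] DMA t5→B (5c) ∥ CU A:t4 (8c) ⇒ 8c, clock 40
[6] DMA idle ∥ CU B:t5 (9c) ⇒ 9c, clock 49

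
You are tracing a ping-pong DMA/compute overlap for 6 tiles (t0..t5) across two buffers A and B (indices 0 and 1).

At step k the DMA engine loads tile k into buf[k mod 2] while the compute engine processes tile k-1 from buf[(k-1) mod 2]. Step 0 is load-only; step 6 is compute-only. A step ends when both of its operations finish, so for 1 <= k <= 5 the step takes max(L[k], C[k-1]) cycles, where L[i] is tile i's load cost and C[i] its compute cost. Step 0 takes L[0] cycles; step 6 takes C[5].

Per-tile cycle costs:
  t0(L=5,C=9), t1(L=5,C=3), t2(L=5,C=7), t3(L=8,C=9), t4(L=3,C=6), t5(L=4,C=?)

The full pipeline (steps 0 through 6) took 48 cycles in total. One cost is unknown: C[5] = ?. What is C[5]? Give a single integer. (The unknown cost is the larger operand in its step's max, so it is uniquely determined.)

C[5] = 6

step 0 → dur = L[0]=5 = 5
step 1 → dur = max(L[1]=5, C[0]=9) = 9
step 2 → dur = max(L[2]=5, C[1]=3) = 5
step 3 → dur = max(L[3]=8, C[2]=7) = 8
step 4 → dur = max(L[4]=3, C[3]=9) = 9
step 5 → dur = max(L[5]=4, C[4]=6) = 6
step 6 → dur = C[5]=? = C[5]  (unknown; binding)
sum of known step durations = 42
dur[6] = total - known = 48 - 42 = 6
C[5] is the binding max in step 6, so C[5] = dur[6] = 6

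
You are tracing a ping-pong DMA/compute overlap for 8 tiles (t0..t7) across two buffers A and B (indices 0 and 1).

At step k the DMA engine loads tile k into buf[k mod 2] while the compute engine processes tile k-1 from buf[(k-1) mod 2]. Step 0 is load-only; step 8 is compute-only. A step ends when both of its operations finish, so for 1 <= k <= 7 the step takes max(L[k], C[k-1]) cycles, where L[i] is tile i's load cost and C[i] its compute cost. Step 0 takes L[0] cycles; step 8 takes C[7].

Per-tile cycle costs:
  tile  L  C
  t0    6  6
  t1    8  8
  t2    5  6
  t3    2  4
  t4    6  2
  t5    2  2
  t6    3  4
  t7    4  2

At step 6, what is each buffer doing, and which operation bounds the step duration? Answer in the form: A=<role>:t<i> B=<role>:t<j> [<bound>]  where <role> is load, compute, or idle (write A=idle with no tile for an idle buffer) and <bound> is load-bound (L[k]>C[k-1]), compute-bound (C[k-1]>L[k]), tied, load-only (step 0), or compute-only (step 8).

[0] DMA t0→A (6c) ∥ CU idle ⇒ 6c, clock 6
[1] DMA t1→B (8c) ∥ CU A:t0 (6c) ⇒ 8c, clock 14
[2] DMA t2→A (5c) ∥ CU B:t1 (8c) ⇒ 8c, clock 22
[3] DMA t3→B (2c) ∥ CU A:t2 (6c) ⇒ 6c, clock 28
[4] DMA t4→A (6c) ∥ CU B:t3 (4c) ⇒ 6c, clock 34
[5] DMA t5→B (2c) ∥ CU A:t4 (2c) ⇒ 2c, clock 36
[6] DMA t6→A (3c) ∥ CU B:t5 (2c) ⇒ 3c, clock 39
[7] DMA t7→B (4c) ∥ CU A:t6 (4c) ⇒ 4c, clock 43
[8] DMA idle ∥ CU B:t7 (2c) ⇒ 2c, clock 45

step 6: A=load:t6 B=compute:t5 [load-bound]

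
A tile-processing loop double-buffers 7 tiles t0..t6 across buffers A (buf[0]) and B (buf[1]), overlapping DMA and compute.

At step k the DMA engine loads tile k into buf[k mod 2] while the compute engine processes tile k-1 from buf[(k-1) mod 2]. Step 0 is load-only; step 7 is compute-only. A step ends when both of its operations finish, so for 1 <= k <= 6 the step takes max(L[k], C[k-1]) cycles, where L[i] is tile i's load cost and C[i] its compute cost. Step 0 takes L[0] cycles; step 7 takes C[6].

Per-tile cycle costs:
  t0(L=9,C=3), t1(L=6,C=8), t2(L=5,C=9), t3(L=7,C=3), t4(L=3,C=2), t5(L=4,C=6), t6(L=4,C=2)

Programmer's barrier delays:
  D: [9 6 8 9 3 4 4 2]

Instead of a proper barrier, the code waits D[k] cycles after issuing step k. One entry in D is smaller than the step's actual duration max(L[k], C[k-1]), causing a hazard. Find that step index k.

hazard at step 6

k=0 barrier L[0]=9→9c, D[0]=9 ok
k=1 barrier max(L[1]=6,C[0]=3)→6c, D[1]=6 ok
k=2 barrier max(L[2]=5,C[1]=8)→8c, D[2]=8 ok
k=3 barrier max(L[3]=7,C[2]=9)→9c, D[3]=9 ok
k=4 barrier max(L[4]=3,C[3]=3)→3c, D[4]=3 ok
k=5 barrier max(L[5]=4,C[4]=2)→4c, D[5]=4 ok
k=6 barrier max(L[6]=4,C[5]=6)→6c, D[6]=4 SHORT
k=7 barrier C[6]=2→2c, D[7]=2 ok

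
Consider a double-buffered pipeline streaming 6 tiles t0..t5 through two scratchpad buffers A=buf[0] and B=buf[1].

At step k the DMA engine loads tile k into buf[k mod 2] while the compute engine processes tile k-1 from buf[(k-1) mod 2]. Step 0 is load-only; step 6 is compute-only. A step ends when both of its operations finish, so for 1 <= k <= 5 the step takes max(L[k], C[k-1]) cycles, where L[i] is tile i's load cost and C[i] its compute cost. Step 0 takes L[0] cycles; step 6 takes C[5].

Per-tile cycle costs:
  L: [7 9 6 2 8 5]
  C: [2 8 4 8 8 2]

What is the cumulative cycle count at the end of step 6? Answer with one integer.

end_cycle[6] = 46

[0] DMA t0→A (7c) ∥ CU idle ⇒ 7c, clock 7
[1] DMA t1→B (9c) ∥ CU A:t0 (2c) ⇒ 9c, clock 16
[2] DMA t2→A (6c) ∥ CU B:t1 (8c) ⇒ 8c, clock 24
[3] DMA t3→B (2c) ∥ CU A:t2 (4c) ⇒ 4c, clock 28
[4] DMA t4→A (8c) ∥ CU B:t3 (8c) ⇒ 8c, clock 36
[5] DMA t5→B (5c) ∥ CU A:t4 (8c) ⇒ 8c, clock 44
[6] DMA idle ∥ CU B:t5 (2c) ⇒ 2c, clock 46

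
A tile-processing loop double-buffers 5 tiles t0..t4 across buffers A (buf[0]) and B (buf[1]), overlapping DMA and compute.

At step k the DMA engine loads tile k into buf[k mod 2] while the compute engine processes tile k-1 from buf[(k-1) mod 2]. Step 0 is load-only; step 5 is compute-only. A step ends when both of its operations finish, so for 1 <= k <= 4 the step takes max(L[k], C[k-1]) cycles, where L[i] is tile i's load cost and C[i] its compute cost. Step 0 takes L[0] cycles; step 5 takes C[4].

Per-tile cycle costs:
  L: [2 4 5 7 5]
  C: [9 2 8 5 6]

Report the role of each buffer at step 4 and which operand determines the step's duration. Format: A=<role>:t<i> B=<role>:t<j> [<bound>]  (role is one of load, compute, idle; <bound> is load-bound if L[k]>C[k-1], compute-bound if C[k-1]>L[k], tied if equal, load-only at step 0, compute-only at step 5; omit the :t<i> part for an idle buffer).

step 4: A=load:t4 B=compute:t3 [tied]

step 0: L[0]=2 → dur=2, Σ=2 | A=load:t0 B=idle [load-only]
step 1: L[1]=4 C[0]=9 → dur=9, Σ=11 | A=compute:t0 B=load:t1 [compute-bound]
step 2: L[2]=5 C[1]=2 → dur=5, Σ=16 | A=load:t2 B=compute:t1 [load-bound]
step 3: L[3]=7 C[2]=8 → dur=8, Σ=24 | A=compute:t2 B=load:t3 [compute-bound]
step 4: L[4]=5 C[3]=5 → dur=5, Σ=29 | A=load:t4 B=compute:t3 [tied]
step 5: C[4]=6 → dur=6, Σ=35 | A=compute:t4 B=idle [compute-only]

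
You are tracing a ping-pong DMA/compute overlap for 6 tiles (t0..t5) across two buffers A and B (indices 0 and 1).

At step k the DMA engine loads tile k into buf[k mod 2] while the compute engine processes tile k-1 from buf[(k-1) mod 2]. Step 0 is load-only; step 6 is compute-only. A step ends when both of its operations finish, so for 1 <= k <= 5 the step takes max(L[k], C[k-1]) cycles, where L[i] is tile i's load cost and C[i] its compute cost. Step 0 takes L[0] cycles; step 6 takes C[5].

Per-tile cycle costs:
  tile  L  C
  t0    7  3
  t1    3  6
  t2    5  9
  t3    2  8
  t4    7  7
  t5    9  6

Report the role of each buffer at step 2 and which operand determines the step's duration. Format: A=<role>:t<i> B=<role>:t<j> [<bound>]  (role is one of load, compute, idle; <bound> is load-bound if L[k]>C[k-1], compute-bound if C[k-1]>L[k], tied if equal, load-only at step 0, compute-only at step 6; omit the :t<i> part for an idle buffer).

step 2: A=load:t2 B=compute:t1 [compute-bound]

k=0 load=t0/7c comp=- wait=7 total=7
k=1 load=t1/3c comp=t0/3c wait=3 total=10
k=2 load=t2/5c comp=t1/6c wait=6 total=16
k=3 load=t3/2c comp=t2/9c wait=9 total=25
k=4 load=t4/7c comp=t3/8c wait=8 total=33
k=5 load=t5/9c comp=t4/7c wait=9 total=42
k=6 load=- comp=t5/6c wait=6 total=48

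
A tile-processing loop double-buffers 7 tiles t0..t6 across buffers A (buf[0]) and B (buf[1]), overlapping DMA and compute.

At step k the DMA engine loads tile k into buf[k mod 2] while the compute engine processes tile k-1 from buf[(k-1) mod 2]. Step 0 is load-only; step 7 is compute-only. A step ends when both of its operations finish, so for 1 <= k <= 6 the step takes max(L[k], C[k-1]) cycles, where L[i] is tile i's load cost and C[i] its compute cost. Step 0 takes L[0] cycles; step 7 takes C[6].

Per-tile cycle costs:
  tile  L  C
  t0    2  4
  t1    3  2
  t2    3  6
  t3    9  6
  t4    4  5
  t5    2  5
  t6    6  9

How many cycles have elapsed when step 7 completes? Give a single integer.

  0. 2=2c; end=2; A:t0 B:-
  1. max(3,4)=4c; end=6; A:t0 B:t1
  2. max(3,2)=3c; end=9; A:t2 B:t1
  3. max(9,6)=9c; end=18; A:t2 B:t3
  4. max(4,6)=6c; end=24; A:t4 B:t3
  5. max(2,5)=5c; end=29; A:t4 B:t5
  6. max(6,5)=6c; end=35; A:t6 B:t5
  7. 9=9c; end=44; A:t6 B:t5

end_cycle[7] = 44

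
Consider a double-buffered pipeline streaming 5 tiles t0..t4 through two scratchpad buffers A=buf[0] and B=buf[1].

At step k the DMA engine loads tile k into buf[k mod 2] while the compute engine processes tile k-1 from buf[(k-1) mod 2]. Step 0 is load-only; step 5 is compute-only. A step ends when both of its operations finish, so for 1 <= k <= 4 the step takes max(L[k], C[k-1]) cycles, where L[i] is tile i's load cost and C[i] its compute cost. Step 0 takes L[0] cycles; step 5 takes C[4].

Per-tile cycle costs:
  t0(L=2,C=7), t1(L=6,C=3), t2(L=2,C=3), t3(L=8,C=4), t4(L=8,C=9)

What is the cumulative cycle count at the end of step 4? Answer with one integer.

step 0: L[0]=2 → dur=2, Σ=2 | A=load:t0 B=idle [load-only]
step 1: L[1]=6 C[0]=7 → dur=7, Σ=9 | A=compute:t0 B=load:t1 [compute-bound]
step 2: L[2]=2 C[1]=3 → dur=3, Σ=12 | A=load:t2 B=compute:t1 [compute-bound]
step 3: L[3]=8 C[2]=3 → dur=8, Σ=20 | A=compute:t2 B=load:t3 [load-bound]
step 4: L[4]=8 C[3]=4 → dur=8, Σ=28 | A=load:t4 B=compute:t3 [load-bound]
step 5: C[4]=9 → dur=9, Σ=37 | A=compute:t4 B=idle [compute-only]

end_cycle[4] = 28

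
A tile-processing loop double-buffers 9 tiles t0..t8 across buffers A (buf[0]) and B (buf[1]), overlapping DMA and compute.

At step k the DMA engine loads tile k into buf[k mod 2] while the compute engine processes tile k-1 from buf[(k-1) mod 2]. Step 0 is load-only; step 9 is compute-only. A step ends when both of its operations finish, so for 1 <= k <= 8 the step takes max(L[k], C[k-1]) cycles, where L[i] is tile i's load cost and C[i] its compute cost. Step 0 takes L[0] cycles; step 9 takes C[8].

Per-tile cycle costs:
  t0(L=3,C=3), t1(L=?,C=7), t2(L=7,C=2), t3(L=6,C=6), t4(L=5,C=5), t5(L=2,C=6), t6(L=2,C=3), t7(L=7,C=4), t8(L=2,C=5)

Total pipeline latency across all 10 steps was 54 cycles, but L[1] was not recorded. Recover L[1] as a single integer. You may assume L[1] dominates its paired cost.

step 0: dur = L[0]=3 = 3
step 1: dur = max(L[1]=?, C[0]=3) = L[1]  (unknown; binding)
step 2: dur = max(L[2]=7, C[1]=7) = 7
step 3: dur = max(L[3]=6, C[2]=2) = 6
step 4: dur = max(L[4]=5, C[3]=6) = 6
step 5: dur = max(L[5]=2, C[4]=5) = 5
step 6: dur = max(L[6]=2, C[5]=6) = 6
step 7: dur = max(L[7]=7, C[6]=3) = 7
step 8: dur = max(L[8]=2, C[7]=4) = 4
step 9: dur = C[8]=5 = 5
sum of known step durations = 49
dur[1] = total - known = 54 - 49 = 5
L[1] is the binding max in step 1, so L[1] = dur[1] = 5

L[1] = 5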